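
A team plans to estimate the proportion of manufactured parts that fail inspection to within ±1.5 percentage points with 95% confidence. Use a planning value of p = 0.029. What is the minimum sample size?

For a proportion with margin E = 0.015 at 95% confidence, z = 1.960.
n = p̂(1−p̂)(z/E)² = 0.029 × 0.971 × (1.960/0.015)² = 480.78
Round up: n = 481.

481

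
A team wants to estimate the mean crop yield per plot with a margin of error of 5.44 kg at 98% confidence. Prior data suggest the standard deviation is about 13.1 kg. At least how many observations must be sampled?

32

For a mean, the margin of error is E = z·σ/√n, so n = (zσ/E)².
At 98% confidence, z = 2.326.
n = (2.326 × 13.1 / 5.44)² = 31.37
Round up: n = 32.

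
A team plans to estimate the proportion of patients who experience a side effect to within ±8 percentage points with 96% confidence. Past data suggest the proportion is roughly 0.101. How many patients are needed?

60

For a proportion with margin E = 0.08 at 96% confidence, z = 2.054.
n = p̂(1−p̂)(z/E)² = 0.101 × 0.899 × (2.054/0.08)² = 59.86
Round up: n = 60.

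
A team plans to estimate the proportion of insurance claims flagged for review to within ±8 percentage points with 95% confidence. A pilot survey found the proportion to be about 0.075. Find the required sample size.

42

For a proportion with margin E = 0.08 at 95% confidence, z = 1.960.
n = p̂(1−p̂)(z/E)² = 0.075 × 0.925 × (1.960/0.08)² = 41.64
Round up: n = 42.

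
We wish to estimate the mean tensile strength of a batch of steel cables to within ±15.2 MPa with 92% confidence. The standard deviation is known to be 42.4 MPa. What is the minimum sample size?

n = 24

For a mean, the margin of error is E = z·σ/√n, so n = (zσ/E)².
At 92% confidence, z = 1.751.
n = (1.751 × 42.4 / 15.2)² = 23.86
Round up: n = 24.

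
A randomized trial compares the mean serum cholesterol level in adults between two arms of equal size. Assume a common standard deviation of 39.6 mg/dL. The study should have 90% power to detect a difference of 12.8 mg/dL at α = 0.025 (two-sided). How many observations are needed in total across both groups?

For two equal groups, n per group = 2·((z_{α/2} + z_β)·σ/δ)².
z_{α/2} = 2.241; z_β = 1.282 (power 90%).
n = 2 × (3.523 × 39.6 / 12.8)² = 2 × 118.79 = 237.58
Round up: n = 238 per group.
Total across both groups: 2 × 238 = 476.

476 total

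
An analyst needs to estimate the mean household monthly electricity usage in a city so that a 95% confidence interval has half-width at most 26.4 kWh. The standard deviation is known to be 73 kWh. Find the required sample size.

For a mean, the margin of error is E = z·σ/√n, so n = (zσ/E)².
At 95% confidence, z = 1.960.
n = (1.960 × 73 / 26.4)² = 29.37
Round up: n = 30.

30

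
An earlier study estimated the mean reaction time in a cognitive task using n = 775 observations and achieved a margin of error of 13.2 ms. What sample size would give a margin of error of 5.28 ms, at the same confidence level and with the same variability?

4844

Margin of error scales as 1/√n, so n₂ = n₁·(E₁/E₂)².
n₂ = 775 × (13.2/5.28)² = 775 × 6.25 = 4843.75
Round up: n₂ = 4844.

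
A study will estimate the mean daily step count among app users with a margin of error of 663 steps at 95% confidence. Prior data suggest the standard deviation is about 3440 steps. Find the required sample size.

104

For a mean, the margin of error is E = z·σ/√n, so n = (zσ/E)².
At 95% confidence, z = 1.960.
n = (1.960 × 3440 / 663)² = 103.42
Round up: n = 104.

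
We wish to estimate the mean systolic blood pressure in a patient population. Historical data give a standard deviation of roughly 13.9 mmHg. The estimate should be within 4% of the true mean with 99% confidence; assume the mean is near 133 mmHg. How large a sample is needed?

n = 46

For a mean, the margin of error is E = z·σ/√n, so n = (zσ/E)².
At 99% confidence, z = 2.576.
E = 4% of 133 = 5.32 mmHg.
n = (2.576 × 13.9 / 5.32)² = 45.30
Round up: n = 46.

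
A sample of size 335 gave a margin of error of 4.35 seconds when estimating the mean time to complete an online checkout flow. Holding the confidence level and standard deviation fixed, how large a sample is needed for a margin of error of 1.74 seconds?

2094

Margin of error scales as 1/√n, so n₂ = n₁·(E₁/E₂)².
n₂ = 335 × (4.35/1.74)² = 335 × 6.25 = 2093.75
Round up: n₂ = 2094.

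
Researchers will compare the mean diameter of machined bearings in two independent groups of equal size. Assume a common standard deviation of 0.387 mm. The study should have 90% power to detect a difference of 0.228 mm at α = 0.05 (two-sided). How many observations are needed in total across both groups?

122 total

For two equal groups, n per group = 2·((z_{α/2} + z_β)·σ/δ)².
z_{α/2} = 1.960; z_β = 1.282 (power 90%).
n = 2 × (3.242 × 0.387 / 0.228)² = 2 × 30.28 = 60.56
Round up: n = 61 per group.
Total across both groups: 2 × 61 = 122.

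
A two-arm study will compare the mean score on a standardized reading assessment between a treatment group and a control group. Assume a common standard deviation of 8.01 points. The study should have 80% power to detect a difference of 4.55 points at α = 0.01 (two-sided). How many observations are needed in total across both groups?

146 total

For two equal groups, n per group = 2·((z_{α/2} + z_β)·σ/δ)².
z_{α/2} = 2.576; z_β = 0.842 (power 80%).
n = 2 × (3.418 × 8.01 / 4.55)² = 2 × 36.21 = 72.42
Round up: n = 73 per group.
Total across both groups: 2 × 73 = 146.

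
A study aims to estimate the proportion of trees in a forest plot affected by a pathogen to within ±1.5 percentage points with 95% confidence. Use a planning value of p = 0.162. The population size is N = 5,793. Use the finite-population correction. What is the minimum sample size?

For a proportion with margin E = 0.015 at 95% confidence, z = 1.960.
n = p̂(1−p̂)(z/E)² = 0.162 × 0.838 × (1.960/0.015)² = 2317.87 — call this n₀.
Finite-population correction with N = 5,793: n = n₀ / (1 + (n₀−1)/N) = 2317.87 / 1.4 = 1655.62
Round up: n = 1656.

n = 1656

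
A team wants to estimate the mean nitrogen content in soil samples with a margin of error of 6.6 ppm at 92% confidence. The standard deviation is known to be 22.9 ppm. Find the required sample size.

For a mean, the margin of error is E = z·σ/√n, so n = (zσ/E)².
At 92% confidence, z = 1.751.
n = (1.751 × 22.9 / 6.6)² = 36.91
Round up: n = 37.

n = 37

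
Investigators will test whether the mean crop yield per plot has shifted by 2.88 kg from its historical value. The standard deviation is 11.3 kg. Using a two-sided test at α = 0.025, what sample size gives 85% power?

166

For a one-sample z-test, n = ((z_{α/2} + z_β)·σ/δ)².
z_{α/2} = 2.241 (two-sided α = 0.025); z_β = 1.036 (power 85% → β = 0.15).
n = (3.277 × 11.3 / 2.88)² = 165.32
Round up: n = 166.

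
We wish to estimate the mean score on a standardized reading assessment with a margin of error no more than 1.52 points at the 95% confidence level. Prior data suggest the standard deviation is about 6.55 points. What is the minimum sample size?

For a mean, the margin of error is E = z·σ/√n, so n = (zσ/E)².
At 95% confidence, z = 1.960.
n = (1.960 × 6.55 / 1.52)² = 71.34
Round up: n = 72.

72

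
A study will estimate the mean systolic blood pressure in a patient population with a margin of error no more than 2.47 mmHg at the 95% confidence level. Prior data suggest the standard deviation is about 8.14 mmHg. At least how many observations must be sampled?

For a mean, the margin of error is E = z·σ/√n, so n = (zσ/E)².
At 95% confidence, z = 1.960.
n = (1.960 × 8.14 / 2.47)² = 41.72
Round up: n = 42.

42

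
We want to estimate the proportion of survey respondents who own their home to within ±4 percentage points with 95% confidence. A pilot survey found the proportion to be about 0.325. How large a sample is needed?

n = 527

For a proportion with margin E = 0.04 at 95% confidence, z = 1.960.
n = p̂(1−p̂)(z/E)² = 0.325 × 0.675 × (1.960/0.04)² = 526.72
Round up: n = 527.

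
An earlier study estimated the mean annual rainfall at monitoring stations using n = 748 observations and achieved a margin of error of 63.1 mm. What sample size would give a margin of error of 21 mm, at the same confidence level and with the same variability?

n = 6754

Margin of error scales as 1/√n, so n₂ = n₁·(E₁/E₂)².
n₂ = 748 × (63.1/21)² = 748 × 9.029 = 6753.69
Round up: n₂ = 6754.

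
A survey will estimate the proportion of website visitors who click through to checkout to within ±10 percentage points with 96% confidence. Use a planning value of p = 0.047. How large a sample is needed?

19

For a proportion with margin E = 0.1 at 96% confidence, z = 2.054.
n = p̂(1−p̂)(z/E)² = 0.047 × 0.953 × (2.054/0.1)² = 18.90
Round up: n = 19.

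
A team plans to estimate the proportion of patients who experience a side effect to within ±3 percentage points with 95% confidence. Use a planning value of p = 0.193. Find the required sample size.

665

For a proportion with margin E = 0.03 at 95% confidence, z = 1.960.
n = p̂(1−p̂)(z/E)² = 0.193 × 0.807 × (1.960/0.03)² = 664.81
Round up: n = 665.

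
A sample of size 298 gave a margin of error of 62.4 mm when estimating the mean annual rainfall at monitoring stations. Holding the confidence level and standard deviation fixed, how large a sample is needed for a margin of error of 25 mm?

Margin of error scales as 1/√n, so n₂ = n₁·(E₁/E₂)².
n₂ = 298 × (62.4/25)² = 298 × 6.23 = 1856.54
Round up: n₂ = 1857.

1857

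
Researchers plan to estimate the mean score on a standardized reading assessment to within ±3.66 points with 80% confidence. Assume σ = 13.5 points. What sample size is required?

For a mean, the margin of error is E = z·σ/√n, so n = (zσ/E)².
At 80% confidence, z = 1.282.
n = (1.282 × 13.5 / 3.66)² = 22.36
Round up: n = 23.

23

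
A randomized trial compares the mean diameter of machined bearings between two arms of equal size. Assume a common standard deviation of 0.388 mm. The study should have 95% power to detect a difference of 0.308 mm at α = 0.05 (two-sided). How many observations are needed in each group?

42 per group

For two equal groups, n per group = 2·((z_{α/2} + z_β)·σ/δ)².
z_{α/2} = 1.960; z_β = 1.645 (power 95%).
n = 2 × (3.605 × 0.388 / 0.308)² = 2 × 20.62 = 41.24
Round up: n = 42 per group.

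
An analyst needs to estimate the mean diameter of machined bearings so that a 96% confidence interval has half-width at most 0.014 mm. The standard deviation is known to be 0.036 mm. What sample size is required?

For a mean, the margin of error is E = z·σ/√n, so n = (zσ/E)².
At 96% confidence, z = 2.054.
n = (2.054 × 0.036 / 0.014)² = 27.90
Round up: n = 28.

28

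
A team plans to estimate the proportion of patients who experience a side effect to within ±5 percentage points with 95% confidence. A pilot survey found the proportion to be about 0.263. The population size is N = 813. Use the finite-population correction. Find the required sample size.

For a proportion with margin E = 0.05 at 95% confidence, z = 1.960.
n = p̂(1−p̂)(z/E)² = 0.263 × 0.737 × (1.960/0.05)² = 297.85 — call this n₀.
Finite-population correction with N = 813: n = n₀ / (1 + (n₀−1)/N) = 297.85 / 1.365 = 218.21
Round up: n = 219.

n = 219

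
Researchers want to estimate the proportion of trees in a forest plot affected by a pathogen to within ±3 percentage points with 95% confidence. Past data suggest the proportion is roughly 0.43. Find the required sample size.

For a proportion with margin E = 0.03 at 95% confidence, z = 1.960.
n = p̂(1−p̂)(z/E)² = 0.43 × 0.57 × (1.960/0.03)² = 1046.20
Round up: n = 1047.

n = 1047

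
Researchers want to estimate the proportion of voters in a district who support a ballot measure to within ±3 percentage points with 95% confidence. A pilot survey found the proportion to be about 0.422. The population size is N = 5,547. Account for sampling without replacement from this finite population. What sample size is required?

For a proportion with margin E = 0.03 at 95% confidence, z = 1.960.
n = p̂(1−p̂)(z/E)² = 0.422 × 0.578 × (1.960/0.03)² = 1041.14 — call this n₀.
Finite-population correction with N = 5,547: n = n₀ / (1 + (n₀−1)/N) = 1041.14 / 1.188 = 876.38
Round up: n = 877.

877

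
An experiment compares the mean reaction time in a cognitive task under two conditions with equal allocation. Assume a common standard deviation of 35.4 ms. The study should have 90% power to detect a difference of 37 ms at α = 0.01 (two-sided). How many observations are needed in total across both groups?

56 total

For two equal groups, n per group = 2·((z_{α/2} + z_β)·σ/δ)².
z_{α/2} = 2.576; z_β = 1.282 (power 90%).
n = 2 × (3.858 × 35.4 / 37)² = 2 × 13.62 = 27.24
Round up: n = 28 per group.
Total across both groups: 2 × 28 = 56.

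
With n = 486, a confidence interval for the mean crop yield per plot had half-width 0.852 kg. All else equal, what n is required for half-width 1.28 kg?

Margin of error scales as 1/√n, so n₂ = n₁·(E₁/E₂)².
n₂ = 486 × (0.852/1.28)² = 486 × 0.4431 = 215.35
Round up: n₂ = 216.

216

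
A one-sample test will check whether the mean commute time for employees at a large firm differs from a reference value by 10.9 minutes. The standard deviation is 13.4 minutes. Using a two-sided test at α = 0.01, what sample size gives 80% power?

n = 18

For a one-sample z-test, n = ((z_{α/2} + z_β)·σ/δ)².
z_{α/2} = 2.576 (two-sided α = 0.01); z_β = 0.842 (power 80% → β = 0.2).
n = (3.418 × 13.4 / 10.9)² = 17.66
Round up: n = 18.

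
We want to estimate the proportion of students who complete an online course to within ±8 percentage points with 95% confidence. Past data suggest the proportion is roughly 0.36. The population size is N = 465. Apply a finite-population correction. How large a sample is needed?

107

For a proportion with margin E = 0.08 at 95% confidence, z = 1.960.
n = p̂(1−p̂)(z/E)² = 0.36 × 0.64 × (1.960/0.08)² = 138.30 — call this n₀.
Finite-population correction with N = 465: n = n₀ / (1 + (n₀−1)/N) = 138.30 / 1.295 = 106.80
Round up: n = 107.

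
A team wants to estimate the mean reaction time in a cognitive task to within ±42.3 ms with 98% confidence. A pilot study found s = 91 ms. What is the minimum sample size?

For a mean, the margin of error is E = z·σ/√n, so n = (zσ/E)².
At 98% confidence, z = 2.326.
n = (2.326 × 91 / 42.3)² = 25.04
Round up: n = 26.

26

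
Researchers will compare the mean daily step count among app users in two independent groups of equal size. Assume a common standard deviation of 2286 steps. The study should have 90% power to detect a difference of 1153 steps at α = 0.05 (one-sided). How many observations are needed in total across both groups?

For two equal groups, n per group = 2·((z_α + z_β)·σ/δ)².
z_α = 1.645; z_β = 1.282 (power 90%).
n = 2 × (2.927 × 2286 / 1153)² = 2 × 33.68 = 67.36
Round up: n = 68 per group.
Total across both groups: 2 × 68 = 136.

136 total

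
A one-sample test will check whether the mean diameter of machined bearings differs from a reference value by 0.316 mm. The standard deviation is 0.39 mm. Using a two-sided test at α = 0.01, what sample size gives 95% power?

For a one-sample z-test, n = ((z_{α/2} + z_β)·σ/δ)².
z_{α/2} = 2.576 (two-sided α = 0.01); z_β = 1.645 (power 95% → β = 0.05).
n = (4.221 × 0.39 / 0.316)² = 27.14
Round up: n = 28.

28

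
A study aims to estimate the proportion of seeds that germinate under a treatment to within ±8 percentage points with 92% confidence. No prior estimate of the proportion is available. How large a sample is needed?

For a proportion with margin E = 0.08 at 92% confidence, z = 1.751.
With no prior estimate, use p = 0.5, which maximizes p(1−p) at 0.25.
n = 0.25 × (z/E)² = 0.25 × (1.751/0.08)² = 119.77
Round up: n = 120.

120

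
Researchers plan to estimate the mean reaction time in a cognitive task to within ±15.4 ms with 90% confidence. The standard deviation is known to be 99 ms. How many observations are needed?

112

For a mean, the margin of error is E = z·σ/√n, so n = (zσ/E)².
At 90% confidence, z = 1.645.
n = (1.645 × 99 / 15.4)² = 111.83
Round up: n = 112.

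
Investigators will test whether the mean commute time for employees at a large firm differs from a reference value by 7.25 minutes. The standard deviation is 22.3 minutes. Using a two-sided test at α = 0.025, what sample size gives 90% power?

n = 118

For a one-sample z-test, n = ((z_{α/2} + z_β)·σ/δ)².
z_{α/2} = 2.241 (two-sided α = 0.025); z_β = 1.282 (power 90% → β = 0.1).
n = (3.523 × 22.3 / 7.25)² = 117.42
Round up: n = 118.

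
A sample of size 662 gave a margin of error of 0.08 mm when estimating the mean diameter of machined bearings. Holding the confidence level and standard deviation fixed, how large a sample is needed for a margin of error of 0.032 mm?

Margin of error scales as 1/√n, so n₂ = n₁·(E₁/E₂)².
n₂ = 662 × (0.08/0.032)² = 662 × 6.25 = 4137.50
Round up: n₂ = 4138.

4138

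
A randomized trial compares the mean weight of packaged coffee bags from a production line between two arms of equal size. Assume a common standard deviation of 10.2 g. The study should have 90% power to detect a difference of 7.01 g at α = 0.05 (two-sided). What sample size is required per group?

45 per group

For two equal groups, n per group = 2·((z_{α/2} + z_β)·σ/δ)².
z_{α/2} = 1.960; z_β = 1.282 (power 90%).
n = 2 × (3.242 × 10.2 / 7.01)² = 2 × 22.25 = 44.50
Round up: n = 45 per group.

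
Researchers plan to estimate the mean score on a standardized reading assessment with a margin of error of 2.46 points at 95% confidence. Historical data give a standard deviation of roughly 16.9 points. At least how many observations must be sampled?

182

For a mean, the margin of error is E = z·σ/√n, so n = (zσ/E)².
At 95% confidence, z = 1.960.
n = (1.960 × 16.9 / 2.46)² = 181.31
Round up: n = 182.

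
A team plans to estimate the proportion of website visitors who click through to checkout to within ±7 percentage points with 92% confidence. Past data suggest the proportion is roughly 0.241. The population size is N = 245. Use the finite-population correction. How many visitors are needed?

For a proportion with margin E = 0.07 at 92% confidence, z = 1.751.
n = p̂(1−p̂)(z/E)² = 0.241 × 0.759 × (1.751/0.07)² = 114.46 — call this n₀.
Finite-population correction with N = 245: n = n₀ / (1 + (n₀−1)/N) = 114.46 / 1.463 = 78.24
Round up: n = 79.

79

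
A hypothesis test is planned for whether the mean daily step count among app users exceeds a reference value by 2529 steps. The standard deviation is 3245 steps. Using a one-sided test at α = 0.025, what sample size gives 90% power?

18

For a one-sample z-test, n = ((z_α + z_β)·σ/δ)².
z_α = 1.960 (one-sided α = 0.025); z_β = 1.282 (power 90% → β = 0.1).
n = (3.242 × 3245 / 2529)² = 17.30
Round up: n = 18.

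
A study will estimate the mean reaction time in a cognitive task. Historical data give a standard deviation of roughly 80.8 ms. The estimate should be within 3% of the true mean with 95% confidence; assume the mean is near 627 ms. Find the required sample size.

For a mean, the margin of error is E = z·σ/√n, so n = (zσ/E)².
At 95% confidence, z = 1.960.
E = 3% of 627 = 18.81 ms.
n = (1.960 × 80.8 / 18.81)² = 70.89
Round up: n = 71.

n = 71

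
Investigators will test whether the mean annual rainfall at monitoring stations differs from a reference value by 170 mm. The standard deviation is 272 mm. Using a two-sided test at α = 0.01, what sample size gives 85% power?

For a one-sample z-test, n = ((z_{α/2} + z_β)·σ/δ)².
z_{α/2} = 2.576 (two-sided α = 0.01); z_β = 1.036 (power 85% → β = 0.15).
n = (3.612 × 272 / 170)² = 33.40
Round up: n = 34.

34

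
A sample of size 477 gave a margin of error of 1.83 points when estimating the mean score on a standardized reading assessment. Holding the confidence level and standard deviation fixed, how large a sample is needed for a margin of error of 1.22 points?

Margin of error scales as 1/√n, so n₂ = n₁·(E₁/E₂)².
n₂ = 477 × (1.83/1.22)² = 477 × 2.25 = 1073.25
Round up: n₂ = 1074.

1074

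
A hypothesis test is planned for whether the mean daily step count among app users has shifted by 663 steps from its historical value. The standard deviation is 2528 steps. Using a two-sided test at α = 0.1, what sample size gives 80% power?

90

For a one-sample z-test, n = ((z_{α/2} + z_β)·σ/δ)².
z_{α/2} = 1.645 (two-sided α = 0.1); z_β = 0.842 (power 80% → β = 0.2).
n = (2.487 × 2528 / 663)² = 89.92
Round up: n = 90.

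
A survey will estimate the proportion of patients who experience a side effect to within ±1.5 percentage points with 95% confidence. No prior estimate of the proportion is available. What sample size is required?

For a proportion with margin E = 0.015 at 95% confidence, z = 1.960.
With no prior estimate, use p = 0.5, which maximizes p(1−p) at 0.25.
n = 0.25 × (z/E)² = 0.25 × (1.960/0.015)² = 4268.44
Round up: n = 4269.

4269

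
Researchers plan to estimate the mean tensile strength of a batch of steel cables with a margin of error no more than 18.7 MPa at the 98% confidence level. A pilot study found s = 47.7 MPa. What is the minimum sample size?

For a mean, the margin of error is E = z·σ/√n, so n = (zσ/E)².
At 98% confidence, z = 2.326.
n = (2.326 × 47.7 / 18.7)² = 35.20
Round up: n = 36.

36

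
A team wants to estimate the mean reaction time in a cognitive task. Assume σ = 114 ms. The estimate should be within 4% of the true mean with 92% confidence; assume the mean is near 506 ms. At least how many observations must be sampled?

98

For a mean, the margin of error is E = z·σ/√n, so n = (zσ/E)².
At 92% confidence, z = 1.751.
E = 4% of 506 = 20.24 ms.
n = (1.751 × 114 / 20.24)² = 97.27
Round up: n = 98.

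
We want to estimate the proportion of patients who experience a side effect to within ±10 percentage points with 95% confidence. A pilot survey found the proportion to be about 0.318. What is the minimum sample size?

84

For a proportion with margin E = 0.1 at 95% confidence, z = 1.960.
n = p̂(1−p̂)(z/E)² = 0.318 × 0.682 × (1.960/0.1)² = 83.32
Round up: n = 84.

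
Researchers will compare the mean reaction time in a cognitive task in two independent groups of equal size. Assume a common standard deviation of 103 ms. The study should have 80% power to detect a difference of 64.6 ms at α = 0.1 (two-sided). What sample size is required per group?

For two equal groups, n per group = 2·((z_{α/2} + z_β)·σ/δ)².
z_{α/2} = 1.645; z_β = 0.842 (power 80%).
n = 2 × (2.487 × 103 / 64.6)² = 2 × 15.72 = 31.44
Round up: n = 32 per group.

32 per group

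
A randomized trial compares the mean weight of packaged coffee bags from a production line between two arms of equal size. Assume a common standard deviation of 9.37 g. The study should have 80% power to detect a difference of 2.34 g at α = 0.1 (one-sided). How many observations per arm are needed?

145 per group

For two equal groups, n per group = 2·((z_α + z_β)·σ/δ)².
z_α = 1.282; z_β = 0.842 (power 80%).
n = 2 × (2.124 × 9.37 / 2.34)² = 2 × 72.34 = 144.68
Round up: n = 145 per group.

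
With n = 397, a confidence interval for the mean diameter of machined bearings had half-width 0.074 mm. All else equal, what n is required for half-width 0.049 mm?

906

Margin of error scales as 1/√n, so n₂ = n₁·(E₁/E₂)².
n₂ = 397 × (0.074/0.049)² = 397 × 2.281 = 905.56
Round up: n₂ = 906.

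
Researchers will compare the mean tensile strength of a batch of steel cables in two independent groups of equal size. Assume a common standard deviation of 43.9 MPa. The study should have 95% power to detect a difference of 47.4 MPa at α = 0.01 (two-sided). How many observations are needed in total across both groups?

For two equal groups, n per group = 2·((z_{α/2} + z_β)·σ/δ)².
z_{α/2} = 2.576; z_β = 1.645 (power 95%).
n = 2 × (4.221 × 43.9 / 47.4)² = 2 × 15.28 = 30.56
Round up: n = 31 per group.
Total across both groups: 2 × 31 = 62.

62 total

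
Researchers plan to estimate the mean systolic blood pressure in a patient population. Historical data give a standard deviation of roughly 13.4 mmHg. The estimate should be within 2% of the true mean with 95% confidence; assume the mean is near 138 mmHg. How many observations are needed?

For a mean, the margin of error is E = z·σ/√n, so n = (zσ/E)².
At 95% confidence, z = 1.960.
E = 2% of 138 = 2.76 mmHg.
n = (1.960 × 13.4 / 2.76)² = 90.55
Round up: n = 91.

n = 91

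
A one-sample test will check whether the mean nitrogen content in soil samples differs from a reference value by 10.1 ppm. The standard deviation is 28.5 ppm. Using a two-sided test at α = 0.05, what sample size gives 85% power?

For a one-sample z-test, n = ((z_{α/2} + z_β)·σ/δ)².
z_{α/2} = 1.960 (two-sided α = 0.05); z_β = 1.036 (power 85% → β = 0.15).
n = (2.996 × 28.5 / 10.1)² = 71.47
Round up: n = 72.

72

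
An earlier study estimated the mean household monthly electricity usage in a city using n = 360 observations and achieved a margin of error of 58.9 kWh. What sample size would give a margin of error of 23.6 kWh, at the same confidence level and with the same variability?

Margin of error scales as 1/√n, so n₂ = n₁·(E₁/E₂)².
n₂ = 360 × (58.9/23.6)² = 360 × 6.229 = 2242.44
Round up: n₂ = 2243.

2243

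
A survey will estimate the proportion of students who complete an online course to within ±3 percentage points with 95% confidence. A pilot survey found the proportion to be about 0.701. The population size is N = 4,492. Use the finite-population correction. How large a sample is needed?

For a proportion with margin E = 0.03 at 95% confidence, z = 1.960.
n = p̂(1−p̂)(z/E)² = 0.701 × 0.299 × (1.960/0.03)² = 894.66 — call this n₀.
Finite-population correction with N = 4,492: n = n₀ / (1 + (n₀−1)/N) = 894.66 / 1.199 = 746.17
Round up: n = 747.

747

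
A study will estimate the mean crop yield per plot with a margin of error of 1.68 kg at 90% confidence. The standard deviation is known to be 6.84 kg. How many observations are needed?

n = 45

For a mean, the margin of error is E = z·σ/√n, so n = (zσ/E)².
At 90% confidence, z = 1.645.
n = (1.645 × 6.84 / 1.68)² = 44.86
Round up: n = 45.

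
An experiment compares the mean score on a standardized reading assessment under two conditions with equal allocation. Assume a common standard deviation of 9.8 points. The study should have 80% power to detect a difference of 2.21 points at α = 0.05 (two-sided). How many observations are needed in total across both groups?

618 total

For two equal groups, n per group = 2·((z_{α/2} + z_β)·σ/δ)².
z_{α/2} = 1.960; z_β = 0.842 (power 80%).
n = 2 × (2.802 × 9.8 / 2.21)² = 2 × 154.38 = 308.76
Round up: n = 309 per group.
Total across both groups: 2 × 309 = 618.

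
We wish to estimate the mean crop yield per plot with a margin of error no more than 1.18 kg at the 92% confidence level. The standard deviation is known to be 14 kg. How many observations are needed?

For a mean, the margin of error is E = z·σ/√n, so n = (zσ/E)².
At 92% confidence, z = 1.751.
n = (1.751 × 14 / 1.18)² = 431.58
Round up: n = 432.

432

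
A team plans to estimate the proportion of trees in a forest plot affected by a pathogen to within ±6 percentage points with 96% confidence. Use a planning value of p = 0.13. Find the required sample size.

n = 133

For a proportion with margin E = 0.06 at 96% confidence, z = 2.054.
n = p̂(1−p̂)(z/E)² = 0.13 × 0.87 × (2.054/0.06)² = 132.54
Round up: n = 133.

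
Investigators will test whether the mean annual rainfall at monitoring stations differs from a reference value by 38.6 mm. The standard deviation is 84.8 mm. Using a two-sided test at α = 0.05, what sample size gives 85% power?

n = 44

For a one-sample z-test, n = ((z_{α/2} + z_β)·σ/δ)².
z_{α/2} = 1.960 (two-sided α = 0.05); z_β = 1.036 (power 85% → β = 0.15).
n = (2.996 × 84.8 / 38.6)² = 43.32
Round up: n = 44.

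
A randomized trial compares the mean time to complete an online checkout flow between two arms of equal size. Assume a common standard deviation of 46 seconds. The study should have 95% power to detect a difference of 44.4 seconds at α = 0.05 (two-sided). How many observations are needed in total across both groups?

For two equal groups, n per group = 2·((z_{α/2} + z_β)·σ/δ)².
z_{α/2} = 1.960; z_β = 1.645 (power 95%).
n = 2 × (3.605 × 46 / 44.4)² = 2 × 13.95 = 27.90
Round up: n = 28 per group.
Total across both groups: 2 × 28 = 56.

56 total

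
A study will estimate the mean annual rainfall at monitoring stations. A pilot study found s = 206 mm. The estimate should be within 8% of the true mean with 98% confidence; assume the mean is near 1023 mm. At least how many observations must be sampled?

35

For a mean, the margin of error is E = z·σ/√n, so n = (zσ/E)².
At 98% confidence, z = 2.326.
E = 8% of 1023 = 81.84 mm.
n = (2.326 × 206 / 81.84)² = 34.28
Round up: n = 35.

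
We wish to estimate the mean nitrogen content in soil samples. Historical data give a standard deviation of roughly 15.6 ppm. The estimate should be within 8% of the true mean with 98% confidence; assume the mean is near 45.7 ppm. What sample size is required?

n = 99

For a mean, the margin of error is E = z·σ/√n, so n = (zσ/E)².
At 98% confidence, z = 2.326.
E = 8% of 45.7 = 3.656 ppm.
n = (2.326 × 15.6 / 3.656)² = 98.50
Round up: n = 99.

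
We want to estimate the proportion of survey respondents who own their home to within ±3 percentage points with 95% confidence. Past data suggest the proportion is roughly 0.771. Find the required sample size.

754

For a proportion with margin E = 0.03 at 95% confidence, z = 1.960.
n = p̂(1−p̂)(z/E)² = 0.771 × 0.229 × (1.960/0.03)² = 753.63
Round up: n = 754.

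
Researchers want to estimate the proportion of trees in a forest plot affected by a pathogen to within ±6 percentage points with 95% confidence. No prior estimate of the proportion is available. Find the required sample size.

For a proportion with margin E = 0.06 at 95% confidence, z = 1.960.
With no prior estimate, use p = 0.5, which maximizes p(1−p) at 0.25.
n = 0.25 × (z/E)² = 0.25 × (1.960/0.06)² = 266.78
Round up: n = 267.

267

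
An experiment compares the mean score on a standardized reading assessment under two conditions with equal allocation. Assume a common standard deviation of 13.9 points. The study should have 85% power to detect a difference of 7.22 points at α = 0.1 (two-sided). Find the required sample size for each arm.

For two equal groups, n per group = 2·((z_{α/2} + z_β)·σ/δ)².
z_{α/2} = 1.645; z_β = 1.036 (power 85%).
n = 2 × (2.681 × 13.9 / 7.22)² = 2 × 26.64 = 53.28
Round up: n = 54 per group.

54 per group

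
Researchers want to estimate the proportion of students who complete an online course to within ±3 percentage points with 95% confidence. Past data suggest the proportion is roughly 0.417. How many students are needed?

For a proportion with margin E = 0.03 at 95% confidence, z = 1.960.
n = p̂(1−p̂)(z/E)² = 0.417 × 0.583 × (1.960/0.03)² = 1037.71
Round up: n = 1038.

n = 1038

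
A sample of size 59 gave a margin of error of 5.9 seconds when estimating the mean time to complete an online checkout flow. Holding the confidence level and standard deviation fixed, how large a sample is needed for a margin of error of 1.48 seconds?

Margin of error scales as 1/√n, so n₂ = n₁·(E₁/E₂)².
n₂ = 59 × (5.9/1.48)² = 59 × 15.89 = 937.51
Round up: n₂ = 938.

938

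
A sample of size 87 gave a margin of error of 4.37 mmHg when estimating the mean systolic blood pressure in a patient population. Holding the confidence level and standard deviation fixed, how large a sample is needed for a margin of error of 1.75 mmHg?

543

Margin of error scales as 1/√n, so n₂ = n₁·(E₁/E₂)².
n₂ = 87 × (4.37/1.75)² = 87 × 6.236 = 542.53
Round up: n₂ = 543.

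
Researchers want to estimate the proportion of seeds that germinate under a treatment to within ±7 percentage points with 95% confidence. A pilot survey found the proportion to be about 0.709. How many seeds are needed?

For a proportion with margin E = 0.07 at 95% confidence, z = 1.960.
n = p̂(1−p̂)(z/E)² = 0.709 × 0.291 × (1.960/0.07)² = 161.75
Round up: n = 162.

n = 162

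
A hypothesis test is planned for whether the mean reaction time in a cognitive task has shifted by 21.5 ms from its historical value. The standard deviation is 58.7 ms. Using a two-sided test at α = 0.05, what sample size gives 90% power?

For a one-sample z-test, n = ((z_{α/2} + z_β)·σ/δ)².
z_{α/2} = 1.960 (two-sided α = 0.05); z_β = 1.282 (power 90% → β = 0.1).
n = (3.242 × 58.7 / 21.5)² = 78.35
Round up: n = 79.

79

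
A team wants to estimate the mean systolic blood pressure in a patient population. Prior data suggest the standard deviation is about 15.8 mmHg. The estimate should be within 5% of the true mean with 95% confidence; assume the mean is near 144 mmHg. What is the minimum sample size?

For a mean, the margin of error is E = z·σ/√n, so n = (zσ/E)².
At 95% confidence, z = 1.960.
E = 5% of 144 = 7.2 mmHg.
n = (1.960 × 15.8 / 7.2)² = 18.50
Round up: n = 19.

19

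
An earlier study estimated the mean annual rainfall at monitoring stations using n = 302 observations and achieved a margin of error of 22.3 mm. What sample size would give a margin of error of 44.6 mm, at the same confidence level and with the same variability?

Margin of error scales as 1/√n, so n₂ = n₁·(E₁/E₂)².
n₂ = 302 × (22.3/44.6)² = 302 × 0.25 = 75.50
Round up: n₂ = 76.

n = 76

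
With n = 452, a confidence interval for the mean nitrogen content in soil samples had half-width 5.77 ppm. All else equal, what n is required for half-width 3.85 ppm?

1016

Margin of error scales as 1/√n, so n₂ = n₁·(E₁/E₂)².
n₂ = 452 × (5.77/3.85)² = 452 × 2.246 = 1015.19
Round up: n₂ = 1016.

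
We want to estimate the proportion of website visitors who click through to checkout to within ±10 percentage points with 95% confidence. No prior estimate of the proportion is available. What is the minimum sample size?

For a proportion with margin E = 0.1 at 95% confidence, z = 1.960.
With no prior estimate, use p = 0.5, which maximizes p(1−p) at 0.25.
n = 0.25 × (z/E)² = 0.25 × (1.960/0.1)² = 96.04
Round up: n = 97.

n = 97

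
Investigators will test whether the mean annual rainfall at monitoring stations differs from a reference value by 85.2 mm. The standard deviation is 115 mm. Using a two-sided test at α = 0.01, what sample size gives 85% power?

For a one-sample z-test, n = ((z_{α/2} + z_β)·σ/δ)².
z_{α/2} = 2.576 (two-sided α = 0.01); z_β = 1.036 (power 85% → β = 0.15).
n = (3.612 × 115 / 85.2)² = 23.77
Round up: n = 24.

24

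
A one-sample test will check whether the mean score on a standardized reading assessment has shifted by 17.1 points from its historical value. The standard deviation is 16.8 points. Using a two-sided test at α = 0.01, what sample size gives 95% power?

For a one-sample z-test, n = ((z_{α/2} + z_β)·σ/δ)².
z_{α/2} = 2.576 (two-sided α = 0.01); z_β = 1.645 (power 95% → β = 0.05).
n = (4.221 × 16.8 / 17.1)² = 17.20
Round up: n = 18.

n = 18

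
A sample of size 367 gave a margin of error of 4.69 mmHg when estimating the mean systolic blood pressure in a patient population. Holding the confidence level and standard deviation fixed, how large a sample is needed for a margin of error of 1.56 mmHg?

Margin of error scales as 1/√n, so n₂ = n₁·(E₁/E₂)².
n₂ = 367 × (4.69/1.56)² = 367 × 9.039 = 3317.31
Round up: n₂ = 3318.

3318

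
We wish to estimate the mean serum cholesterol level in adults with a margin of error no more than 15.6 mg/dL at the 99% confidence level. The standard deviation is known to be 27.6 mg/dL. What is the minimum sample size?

For a mean, the margin of error is E = z·σ/√n, so n = (zσ/E)².
At 99% confidence, z = 2.576.
n = (2.576 × 27.6 / 15.6)² = 20.77
Round up: n = 21.

n = 21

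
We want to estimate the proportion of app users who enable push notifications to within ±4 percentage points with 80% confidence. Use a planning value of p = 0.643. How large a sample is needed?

For a proportion with margin E = 0.04 at 80% confidence, z = 1.282.
n = p̂(1−p̂)(z/E)² = 0.643 × 0.357 × (1.282/0.04)² = 235.80
Round up: n = 236.

236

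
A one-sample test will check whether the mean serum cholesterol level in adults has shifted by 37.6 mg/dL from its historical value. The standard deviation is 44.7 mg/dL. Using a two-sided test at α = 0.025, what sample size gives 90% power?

For a one-sample z-test, n = ((z_{α/2} + z_β)·σ/δ)².
z_{α/2} = 2.241 (two-sided α = 0.025); z_β = 1.282 (power 90% → β = 0.1).
n = (3.523 × 44.7 / 37.6)² = 17.54
Round up: n = 18.

18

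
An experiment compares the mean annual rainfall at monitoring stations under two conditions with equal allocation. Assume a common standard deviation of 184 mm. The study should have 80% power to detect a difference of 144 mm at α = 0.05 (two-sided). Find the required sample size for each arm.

For two equal groups, n per group = 2·((z_{α/2} + z_β)·σ/δ)².
z_{α/2} = 1.960; z_β = 0.842 (power 80%).
n = 2 × (2.802 × 184 / 144)² = 2 × 12.82 = 25.64
Round up: n = 26 per group.

26 per group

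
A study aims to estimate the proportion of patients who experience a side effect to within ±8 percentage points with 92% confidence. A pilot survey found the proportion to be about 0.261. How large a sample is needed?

For a proportion with margin E = 0.08 at 92% confidence, z = 1.751.
n = p̂(1−p̂)(z/E)² = 0.261 × 0.739 × (1.751/0.08)² = 92.40
Round up: n = 93.

93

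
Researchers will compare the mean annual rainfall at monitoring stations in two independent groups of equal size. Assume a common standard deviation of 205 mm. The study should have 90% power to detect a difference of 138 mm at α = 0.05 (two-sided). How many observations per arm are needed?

For two equal groups, n per group = 2·((z_{α/2} + z_β)·σ/δ)².
z_{α/2} = 1.960; z_β = 1.282 (power 90%).
n = 2 × (3.242 × 205 / 138)² = 2 × 23.19 = 46.38
Round up: n = 47 per group.

47 per group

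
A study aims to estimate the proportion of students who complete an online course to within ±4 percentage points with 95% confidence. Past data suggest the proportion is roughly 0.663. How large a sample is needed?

For a proportion with margin E = 0.04 at 95% confidence, z = 1.960.
n = p̂(1−p̂)(z/E)² = 0.663 × 0.337 × (1.960/0.04)² = 536.46
Round up: n = 537.

n = 537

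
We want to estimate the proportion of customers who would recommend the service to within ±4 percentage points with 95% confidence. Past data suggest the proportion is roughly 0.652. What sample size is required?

545

For a proportion with margin E = 0.04 at 95% confidence, z = 1.960.
n = p̂(1−p̂)(z/E)² = 0.652 × 0.348 × (1.960/0.04)² = 544.78
Round up: n = 545.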